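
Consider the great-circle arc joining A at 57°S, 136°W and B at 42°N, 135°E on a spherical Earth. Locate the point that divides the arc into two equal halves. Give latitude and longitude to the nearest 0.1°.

≈ 10.3°S, 170.9°E

Convert each endpoint to a unit vector on the sphere (x = cos φ cos λ, y = cos φ sin λ, z = sin φ).
The central angle between the endpoints is δ = arccos(p₁·p₂) ≈ 2.158 rad (123.6°).
Interpolate at f = 1/2 with slerp weights a = sin((1−f)δ)/sin δ ≈ 1.059, b = sin(fδ)/sin δ ≈ 1.059.
p = a·p₁ + b·p₂ ≈ (-0.971, 0.156, -0.180); φ = arcsin(p_z) ≈ -10.34°, λ = atan2(p_y, p_x) ≈ 170.89°.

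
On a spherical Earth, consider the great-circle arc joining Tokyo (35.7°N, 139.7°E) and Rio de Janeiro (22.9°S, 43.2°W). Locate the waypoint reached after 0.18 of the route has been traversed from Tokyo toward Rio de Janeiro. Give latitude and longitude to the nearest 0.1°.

The haversine formula gives a central angle δ ≈ 2.914 rad (167.0°) between the endpoints.
Interpolate at f = 0.18 with slerp weights a = sin((1−f)δ)/sin δ ≈ 3.027, b = sin(fδ)/sin δ ≈ 2.219.
p = a·p₁ + b·p₂ ≈ (-0.385, 0.191, 0.903); φ = arcsin(p_z) ≈ 64.56°, λ = atan2(p_y, p_x) ≈ 153.63°.

≈ 64.6°N, 153.6°E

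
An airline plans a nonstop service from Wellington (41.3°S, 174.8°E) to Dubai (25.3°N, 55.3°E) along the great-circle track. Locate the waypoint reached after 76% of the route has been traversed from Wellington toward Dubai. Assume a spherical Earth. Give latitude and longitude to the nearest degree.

The haversine formula gives a central angle δ ≈ 2.235 rad (128.1°) between the endpoints.
Interpolate at f = 0.76 with slerp weights a = sin((1−f)δ)/sin δ ≈ 0.649, b = sin(fδ)/sin δ ≈ 1.260.
p = a·p₁ + b·p₂ ≈ (0.163, 0.981, 0.110); φ = arcsin(p_z) ≈ 6.31°, λ = atan2(p_y, p_x) ≈ 80.58°.

≈ 6°N, 81°E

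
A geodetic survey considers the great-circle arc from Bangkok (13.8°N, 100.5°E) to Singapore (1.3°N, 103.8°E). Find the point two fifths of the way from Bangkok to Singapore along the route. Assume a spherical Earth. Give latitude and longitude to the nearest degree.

≈ 9°N, 102°E

Write both endpoints as unit vectors p₁, p₂ with components (cos φ cos λ, cos φ sin λ, sin φ).
The central angle between the endpoints is δ = arccos(p₁·p₂) ≈ 0.225 rad (12.9°).
Interpolate at f = 2/5 with slerp weights a = sin((1−f)δ)/sin δ ≈ 0.603, b = sin(fδ)/sin δ ≈ 0.403.
p = a·p₁ + b·p₂ ≈ (-0.203, 0.967, 0.153); φ = arcsin(p_z) ≈ 8.80°, λ = atan2(p_y, p_x) ≈ 101.84°.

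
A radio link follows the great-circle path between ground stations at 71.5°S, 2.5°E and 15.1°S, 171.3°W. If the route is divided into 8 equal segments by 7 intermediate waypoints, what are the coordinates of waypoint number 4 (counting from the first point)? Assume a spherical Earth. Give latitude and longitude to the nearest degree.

≈ 62°S, 168°W

Convert each endpoint to a unit vector on the sphere (x = cos φ cos λ, y = cos φ sin λ, z = sin φ).
The central angle between the endpoints is δ = arccos(p₁·p₂) ≈ 1.628 rad (93.3°).
Interpolate at f = 4/8 with slerp weights a = sin((1−f)δ)/sin δ ≈ 0.728, b = sin(fδ)/sin δ ≈ 0.728.
p = a·p₁ + b·p₂ ≈ (-0.464, -0.096, -0.880); φ = arcsin(p_z) ≈ -61.70°, λ = atan2(p_y, p_x) ≈ -168.28°.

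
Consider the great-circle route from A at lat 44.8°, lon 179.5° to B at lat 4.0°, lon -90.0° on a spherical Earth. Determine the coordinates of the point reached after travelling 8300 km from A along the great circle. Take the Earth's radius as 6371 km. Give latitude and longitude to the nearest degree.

≈ lat 13°, lon -99°

The haversine formula gives a central angle δ ≈ 1.528 rad (87.5°) between the endpoints. The total great-circle distance is δ·R ≈ 1.528 × 6371 ≈ 9734 km, so the target fraction is f = 8300/9734 ≈ 0.853.
Interpolate at f ≈ 0.853 with slerp weights a = sin((1−f)δ)/sin δ ≈ 0.223, b = sin(fδ)/sin δ ≈ 0.965.
p = a·p₁ + b·p₂ ≈ (-0.158, -0.961, 0.225); φ = arcsin(p_z) ≈ 12.99°, λ = atan2(p_y, p_x) ≈ -99.36°.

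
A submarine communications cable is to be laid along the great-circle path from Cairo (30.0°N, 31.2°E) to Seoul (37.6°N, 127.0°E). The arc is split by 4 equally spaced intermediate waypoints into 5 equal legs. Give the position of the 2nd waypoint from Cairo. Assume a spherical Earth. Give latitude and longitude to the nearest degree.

≈ (43°N, 66°E)

Write both endpoints as unit vectors p₁, p₂ with components (cos φ cos λ, cos φ sin λ, sin φ).
The central angle between the endpoints is δ = arccos(p₁·p₂) ≈ 1.333 rad (76.4°).
Interpolate at f = 2/5 with slerp weights a = sin((1−f)δ)/sin δ ≈ 0.738, b = sin(fδ)/sin δ ≈ 0.523.
p = a·p₁ + b·p₂ ≈ (0.297, 0.662, 0.688); φ = arcsin(p_z) ≈ 43.48°, λ = atan2(p_y, p_x) ≈ 65.82°.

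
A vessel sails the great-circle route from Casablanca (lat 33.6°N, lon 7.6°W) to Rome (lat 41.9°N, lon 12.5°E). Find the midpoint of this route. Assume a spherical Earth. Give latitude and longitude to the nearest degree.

≈ lat 38°N, lon 2°E

Write both endpoints as unit vectors p₁, p₂ with components (cos φ cos λ, cos φ sin λ, sin φ).
The central angle between the endpoints is δ = arccos(p₁·p₂) ≈ 0.312 rad (17.9°).
Interpolate at f = 1/2 with slerp weights a = sin((1−f)δ)/sin δ ≈ 0.506, b = sin(fδ)/sin δ ≈ 0.506.
p = a·p₁ + b·p₂ ≈ (0.786, 0.026, 0.618); φ = arcsin(p_z) ≈ 38.18°, λ = atan2(p_y, p_x) ≈ 1.88°.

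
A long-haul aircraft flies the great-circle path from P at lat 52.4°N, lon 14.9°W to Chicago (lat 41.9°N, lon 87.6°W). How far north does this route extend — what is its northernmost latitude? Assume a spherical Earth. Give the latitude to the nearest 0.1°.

The great circle lies in the plane with unit normal n̂ = (p₁ × p₂)/|p₁ × p₂|.
Here n̂_z ≈ -0.580; the vertex latitude is φ_max = arccos|n̂_z| ≈ 54.6°.
Check via Clairaut: cos φ_max = |cos φ₁| · sin C = cos(52.4°)·sin(71.9°) ≈ 0.580, again giving ≈ 54.6°.

≈ 54.6°N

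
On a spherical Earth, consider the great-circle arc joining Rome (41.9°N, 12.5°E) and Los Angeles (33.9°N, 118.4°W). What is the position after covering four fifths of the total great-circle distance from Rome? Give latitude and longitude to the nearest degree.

Write both endpoints as unit vectors p₁, p₂ with components (cos φ cos λ, cos φ sin λ, sin φ).
The central angle between the endpoints is δ = arccos(p₁·p₂) ≈ 1.603 rad (91.8°).
Interpolate at f = 4/5 with slerp weights a = sin((1−f)δ)/sin δ ≈ 0.315, b = sin(fδ)/sin δ ≈ 0.959.
p = a·p₁ + b·p₂ ≈ (-0.150, -0.650, 0.746); φ = arcsin(p_z) ≈ 48.20°, λ = atan2(p_y, p_x) ≈ -102.97°.

≈ (48°N, 103°W)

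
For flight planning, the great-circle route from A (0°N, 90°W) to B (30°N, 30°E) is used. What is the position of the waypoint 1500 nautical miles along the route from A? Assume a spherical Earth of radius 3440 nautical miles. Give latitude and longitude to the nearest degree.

The haversine formula gives a central angle δ ≈ 2.019 rad (115.7°) between the endpoints. The total great-circle distance is δ·R ≈ 2.019 × 3440 ≈ 6944 nmi, so the target fraction is f = 1500/6944 ≈ 0.216.
Interpolate at f ≈ 0.216 with slerp weights a = sin((1−f)δ)/sin δ ≈ 1.109, b = sin(fδ)/sin δ ≈ 0.469.
p = a·p₁ + b·p₂ ≈ (0.351, -0.906, 0.234); φ = arcsin(p_z) ≈ 13.55°, λ = atan2(p_y, p_x) ≈ -68.81°.

≈ (14°N, 69°W)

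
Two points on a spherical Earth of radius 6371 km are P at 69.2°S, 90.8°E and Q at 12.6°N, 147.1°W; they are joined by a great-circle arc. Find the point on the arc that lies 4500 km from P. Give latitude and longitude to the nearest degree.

Convert each endpoint to a unit vector on the sphere (x = cos φ cos λ, y = cos φ sin λ, z = sin φ).
The central angle between the endpoints is δ = arccos(p₁·p₂) ≈ 1.969 rad (112.8°). The total great-circle distance is δ·R ≈ 1.969 × 6371 ≈ 12547 km, so the target fraction is f = 4500/12547 ≈ 0.359.
Interpolate at f ≈ 0.359 with slerp weights a = sin((1−f)δ)/sin δ ≈ 1.034, b = sin(fδ)/sin δ ≈ 0.704.
p = a·p₁ + b·p₂ ≈ (-0.582, -0.006, -0.813); φ = arcsin(p_z) ≈ -54.39°, λ = atan2(p_y, p_x) ≈ -179.40°.

≈ 54°S, 179°W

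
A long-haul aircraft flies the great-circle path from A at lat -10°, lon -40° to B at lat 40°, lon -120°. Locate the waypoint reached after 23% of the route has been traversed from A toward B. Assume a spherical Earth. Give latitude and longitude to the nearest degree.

Convert each endpoint to a unit vector on the sphere (x = cos φ cos λ, y = cos φ sin λ, z = sin φ).
The central angle between the endpoints is δ = arccos(p₁·p₂) ≈ 1.551 rad (88.9°).
Interpolate at f = 0.23 with slerp weights a = sin((1−f)δ)/sin δ ≈ 0.930, b = sin(fδ)/sin δ ≈ 0.349.
p = a·p₁ + b·p₂ ≈ (0.568, -0.821, 0.063); φ = arcsin(p_z) ≈ 3.61°, λ = atan2(p_y, p_x) ≈ -55.31°.

≈ lat 4°, lon -55°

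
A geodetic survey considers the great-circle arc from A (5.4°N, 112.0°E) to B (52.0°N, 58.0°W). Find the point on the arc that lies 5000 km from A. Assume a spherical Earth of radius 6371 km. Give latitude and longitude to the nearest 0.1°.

≈ (49.9°N, 104.1°E)

Write both endpoints as unit vectors p₁, p₂ with components (cos φ cos λ, cos φ sin λ, sin φ).
The central angle between the endpoints is δ = arccos(p₁·p₂) ≈ 2.129 rad (122.0°). The total great-circle distance is δ·R ≈ 2.129 × 6371 ≈ 13562 km, so the target fraction is f = 5000/13562 ≈ 0.369.
Interpolate at f ≈ 0.369 with slerp weights a = sin((1−f)δ)/sin δ ≈ 1.149, b = sin(fδ)/sin δ ≈ 0.833.
p = a·p₁ + b·p₂ ≈ (-0.157, 0.625, 0.765); φ = arcsin(p_z) ≈ 49.86°, λ = atan2(p_y, p_x) ≈ 104.06°.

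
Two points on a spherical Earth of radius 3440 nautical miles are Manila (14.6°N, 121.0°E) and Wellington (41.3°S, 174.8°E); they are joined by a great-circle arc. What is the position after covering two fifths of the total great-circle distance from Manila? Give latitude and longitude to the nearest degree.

Write both endpoints as unit vectors p₁, p₂ with components (cos φ cos λ, cos φ sin λ, sin φ).
The central angle between the endpoints is δ = arccos(p₁·p₂) ≈ 1.305 rad (74.8°).
Interpolate at f = 2/5 with slerp weights a = sin((1−f)δ)/sin δ ≈ 0.731, b = sin(fδ)/sin δ ≈ 0.517.
p = a·p₁ + b·p₂ ≈ (-0.751, 0.642, -0.157); φ = arcsin(p_z) ≈ -9.02°, λ = atan2(p_y, p_x) ≈ 139.49°.

≈ 9°S, 139°E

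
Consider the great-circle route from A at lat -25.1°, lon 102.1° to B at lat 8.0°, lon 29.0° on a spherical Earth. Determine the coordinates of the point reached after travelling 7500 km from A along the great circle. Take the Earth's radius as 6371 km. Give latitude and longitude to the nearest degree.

≈ lat 3°, lon 39°

Convert each endpoint to a unit vector on the sphere (x = cos φ cos λ, y = cos φ sin λ, z = sin φ).
The central angle between the endpoints is δ = arccos(p₁·p₂) ≈ 1.368 rad (78.4°). The total great-circle distance is δ·R ≈ 1.368 × 6371 ≈ 8714 km, so the target fraction is f = 7500/8714 ≈ 0.861.
Interpolate at f ≈ 0.861 with slerp weights a = sin((1−f)δ)/sin δ ≈ 0.193, b = sin(fδ)/sin δ ≈ 0.943.
p = a·p₁ + b·p₂ ≈ (0.780, 0.624, 0.049); φ = arcsin(p_z) ≈ 2.82°, λ = atan2(p_y, p_x) ≈ 38.66°.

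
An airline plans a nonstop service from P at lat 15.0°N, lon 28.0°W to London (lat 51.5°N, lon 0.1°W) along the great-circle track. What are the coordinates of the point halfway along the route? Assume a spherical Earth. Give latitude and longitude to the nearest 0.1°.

From cos δ = sin φ₁ sin φ₂ + cos φ₁ cos φ₂ cos Δλ, the central angle is δ ≈ 0.747 rad (42.8°).
Interpolate at f = 1/2 with slerp weights a = sin((1−f)δ)/sin δ ≈ 0.537, b = sin(fδ)/sin δ ≈ 0.537.
p = a·p₁ + b·p₂ ≈ (0.792, -0.244, 0.559); φ = arcsin(p_z) ≈ 34.00°, λ = atan2(p_y, p_x) ≈ -17.12°.

≈ lat 34.0°N, lon 17.1°W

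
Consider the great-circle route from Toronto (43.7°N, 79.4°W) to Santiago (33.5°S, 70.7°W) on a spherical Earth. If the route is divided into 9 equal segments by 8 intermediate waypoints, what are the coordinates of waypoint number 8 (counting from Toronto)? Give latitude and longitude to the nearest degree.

Write both endpoints as unit vectors p₁, p₂ with components (cos φ cos λ, cos φ sin λ, sin φ).
The central angle between the endpoints is δ = arccos(p₁·p₂) ≈ 1.355 rad (77.6°).
Interpolate at f = 8/9 with slerp weights a = sin((1−f)δ)/sin δ ≈ 0.154, b = sin(fδ)/sin δ ≈ 0.956.
p = a·p₁ + b·p₂ ≈ (0.284, -0.861, -0.421); φ = arcsin(p_z) ≈ -24.93°, λ = atan2(p_y, p_x) ≈ -71.76°.

≈ 25°S, 72°W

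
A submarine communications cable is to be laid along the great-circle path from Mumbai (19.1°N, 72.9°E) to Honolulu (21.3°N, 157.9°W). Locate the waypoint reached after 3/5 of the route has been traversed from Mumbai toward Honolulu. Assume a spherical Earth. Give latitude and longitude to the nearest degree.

Convert each endpoint to a unit vector on the sphere (x = cos φ cos λ, y = cos φ sin λ, z = sin φ).
The central angle between the endpoints is δ = arccos(p₁·p₂) ≈ 2.024 rad (115.9°).
Interpolate at f = 3/5 with slerp weights a = sin((1−f)δ)/sin δ ≈ 0.805, b = sin(fδ)/sin δ ≈ 1.042.
p = a·p₁ + b·p₂ ≈ (-0.676, 0.362, 0.642); φ = arcsin(p_z) ≈ 39.94°, λ = atan2(p_y, p_x) ≈ 151.84°.

≈ 40°N, 152°E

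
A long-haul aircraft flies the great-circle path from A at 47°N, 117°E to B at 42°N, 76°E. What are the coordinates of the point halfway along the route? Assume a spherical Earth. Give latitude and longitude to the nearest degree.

≈ 46°N, 96°E

Convert each endpoint to a unit vector on the sphere (x = cos φ cos λ, y = cos φ sin λ, z = sin φ).
The central angle between the endpoints is δ = arccos(p₁·p₂) ≈ 0.512 rad (29.3°).
Interpolate at f = 1/2 with slerp weights a = sin((1−f)δ)/sin δ ≈ 0.517, b = sin(fδ)/sin δ ≈ 0.517.
p = a·p₁ + b·p₂ ≈ (-0.067, 0.687, 0.724); φ = arcsin(p_z) ≈ 46.37°, λ = atan2(p_y, p_x) ≈ 95.58°.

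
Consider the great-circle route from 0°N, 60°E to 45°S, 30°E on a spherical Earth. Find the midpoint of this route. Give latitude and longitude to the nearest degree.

≈ 23°S, 48°E

Write both endpoints as unit vectors p₁, p₂ with components (cos φ cos λ, cos φ sin λ, sin φ).
The central angle between the endpoints is δ = arccos(p₁·p₂) ≈ 0.912 rad (52.2°).
Interpolate at f = 1/2 with slerp weights a = sin((1−f)δ)/sin δ ≈ 0.557, b = sin(fδ)/sin δ ≈ 0.557.
p = a·p₁ + b·p₂ ≈ (0.619, 0.679, -0.394); φ = arcsin(p_z) ≈ -23.19°, λ = atan2(p_y, p_x) ≈ 47.63°.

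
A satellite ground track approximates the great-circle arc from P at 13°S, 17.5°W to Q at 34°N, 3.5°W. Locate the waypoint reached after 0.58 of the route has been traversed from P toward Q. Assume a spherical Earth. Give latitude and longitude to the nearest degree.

Convert each endpoint to a unit vector on the sphere (x = cos φ cos λ, y = cos φ sin λ, z = sin φ).
The central angle between the endpoints is δ = arccos(p₁·p₂) ≈ 0.853 rad (48.9°).
Interpolate at f = 0.58 with slerp weights a = sin((1−f)δ)/sin δ ≈ 0.465, b = sin(fδ)/sin δ ≈ 0.630.
p = a·p₁ + b·p₂ ≈ (0.954, -0.168, 0.248); φ = arcsin(p_z) ≈ 14.34°, λ = atan2(p_y, p_x) ≈ -10.00°.

≈ 14°N, 10°W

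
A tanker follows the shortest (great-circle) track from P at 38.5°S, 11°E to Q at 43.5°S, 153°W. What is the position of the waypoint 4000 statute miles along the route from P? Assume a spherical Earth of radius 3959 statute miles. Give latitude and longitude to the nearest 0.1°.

≈ 78.6°S, 109.5°W

The haversine formula gives a central angle δ ≈ 1.688 rad (96.7°) between the endpoints. The total great-circle distance is δ·R ≈ 1.688 × 3959 ≈ 6684 mi, so the target fraction is f = 4000/6684 ≈ 0.598.
Interpolate at f ≈ 0.598 with slerp weights a = sin((1−f)δ)/sin δ ≈ 0.632, b = sin(fδ)/sin δ ≈ 0.853.
p = a·p₁ + b·p₂ ≈ (-0.066, -0.187, -0.980); φ = arcsin(p_z) ≈ -78.58°, λ = atan2(p_y, p_x) ≈ -109.51°.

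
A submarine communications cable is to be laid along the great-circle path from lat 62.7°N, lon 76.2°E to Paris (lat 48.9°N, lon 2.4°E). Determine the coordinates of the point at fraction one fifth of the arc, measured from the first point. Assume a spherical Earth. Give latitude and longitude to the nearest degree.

≈ lat 64°N, lon 58°E

Convert each endpoint to a unit vector on the sphere (x = cos φ cos λ, y = cos φ sin λ, z = sin φ).
The central angle between the endpoints is δ = arccos(p₁·p₂) ≈ 0.717 rad (41.1°).
Interpolate at f = 1/5 with slerp weights a = sin((1−f)δ)/sin δ ≈ 0.826, b = sin(fδ)/sin δ ≈ 0.217.
p = a·p₁ + b·p₂ ≈ (0.233, 0.374, 0.898); φ = arcsin(p_z) ≈ 63.86°, λ = atan2(p_y, p_x) ≈ 58.04°.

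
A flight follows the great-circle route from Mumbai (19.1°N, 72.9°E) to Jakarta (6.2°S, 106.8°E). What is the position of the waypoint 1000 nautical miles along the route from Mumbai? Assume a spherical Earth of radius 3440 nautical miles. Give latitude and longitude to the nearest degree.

≈ 9°N, 87°E

Convert each endpoint to a unit vector on the sphere (x = cos φ cos λ, y = cos φ sin λ, z = sin φ).
The central angle between the endpoints is δ = arccos(p₁·p₂) ≈ 0.731 rad (41.9°). The total great-circle distance is δ·R ≈ 0.731 × 3440 ≈ 2515 nmi, so the target fraction is f = 1000/2515 ≈ 0.398.
Interpolate at f ≈ 0.398 with slerp weights a = sin((1−f)δ)/sin δ ≈ 0.639, b = sin(fδ)/sin δ ≈ 0.429.
p = a·p₁ + b·p₂ ≈ (0.054, 0.985, 0.163); φ = arcsin(p_z) ≈ 9.36°, λ = atan2(p_y, p_x) ≈ 86.86°.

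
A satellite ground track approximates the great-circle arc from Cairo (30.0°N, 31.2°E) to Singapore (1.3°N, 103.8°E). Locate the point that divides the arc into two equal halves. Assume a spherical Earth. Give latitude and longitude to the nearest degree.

The haversine formula gives a central angle δ ≈ 1.297 rad (74.3°) between the endpoints.
Interpolate at f = 1/2 with slerp weights a = sin((1−f)δ)/sin δ ≈ 0.627, b = sin(fδ)/sin δ ≈ 0.627.
p = a·p₁ + b·p₂ ≈ (0.315, 0.891, 0.328); φ = arcsin(p_z) ≈ 19.14°, λ = atan2(p_y, p_x) ≈ 70.51°.

≈ (19°N, 71°E)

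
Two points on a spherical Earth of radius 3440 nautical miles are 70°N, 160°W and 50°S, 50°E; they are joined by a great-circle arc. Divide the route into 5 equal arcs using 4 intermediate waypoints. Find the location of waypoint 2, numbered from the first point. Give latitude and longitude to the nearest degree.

From cos δ = sin φ₁ sin φ₂ + cos φ₁ cos φ₂ cos Δλ, the central angle is δ ≈ 2.715 rad (155.5°).
Interpolate at f = 2/5 with slerp weights a = sin((1−f)δ)/sin δ ≈ 2.411, b = sin(fδ)/sin δ ≈ 2.137.
p = a·p₁ + b·p₂ ≈ (0.108, 0.770, 0.629); φ = arcsin(p_z) ≈ 38.96°, λ = atan2(p_y, p_x) ≈ 82.02°.

≈ 39°N, 82°E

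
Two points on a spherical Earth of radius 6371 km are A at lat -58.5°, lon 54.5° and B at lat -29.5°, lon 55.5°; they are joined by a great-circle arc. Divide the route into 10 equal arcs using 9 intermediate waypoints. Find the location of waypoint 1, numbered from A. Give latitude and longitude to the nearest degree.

≈ lat -56°, lon 55°

Convert each endpoint to a unit vector on the sphere (x = cos φ cos λ, y = cos φ sin λ, z = sin φ).
The central angle between the endpoints is δ = arccos(p₁·p₂) ≈ 0.506 rad (29.0°).
Interpolate at f = 1/10 with slerp weights a = sin((1−f)δ)/sin δ ≈ 0.907, b = sin(fδ)/sin δ ≈ 0.104.
p = a·p₁ + b·p₂ ≈ (0.327, 0.461, -0.825); φ = arcsin(p_z) ≈ -55.60°, λ = atan2(p_y, p_x) ≈ 54.66°.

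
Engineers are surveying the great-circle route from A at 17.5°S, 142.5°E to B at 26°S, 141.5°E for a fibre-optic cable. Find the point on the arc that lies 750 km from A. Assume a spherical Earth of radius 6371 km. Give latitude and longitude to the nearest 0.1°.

≈ 24.2°S, 141.7°E

From cos δ = sin φ₁ sin φ₂ + cos φ₁ cos φ₂ cos Δλ, the central angle is δ ≈ 0.149 rad (8.6°). The total great-circle distance is δ·R ≈ 0.149 × 6371 ≈ 951 km, so the target fraction is f = 750/951 ≈ 0.789.
Interpolate at f ≈ 0.789 with slerp weights a = sin((1−f)δ)/sin δ ≈ 0.212, b = sin(fδ)/sin δ ≈ 0.790.
p = a·p₁ + b·p₂ ≈ (-0.716, 0.565, -0.410); φ = arcsin(p_z) ≈ -24.21°, λ = atan2(p_y, p_x) ≈ 141.72°.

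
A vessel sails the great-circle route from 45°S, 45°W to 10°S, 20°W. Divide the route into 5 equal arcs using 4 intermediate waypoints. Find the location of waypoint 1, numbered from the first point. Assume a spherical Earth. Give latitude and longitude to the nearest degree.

≈ 38°S, 38°W

Write both endpoints as unit vectors p₁, p₂ with components (cos φ cos λ, cos φ sin λ, sin φ).
The central angle between the endpoints is δ = arccos(p₁·p₂) ≈ 0.717 rad (41.1°).
Interpolate at f = 1/5 with slerp weights a = sin((1−f)δ)/sin δ ≈ 0.826, b = sin(fδ)/sin δ ≈ 0.217.
p = a·p₁ + b·p₂ ≈ (0.614, -0.486, -0.622); φ = arcsin(p_z) ≈ -38.44°, λ = atan2(p_y, p_x) ≈ -38.36°.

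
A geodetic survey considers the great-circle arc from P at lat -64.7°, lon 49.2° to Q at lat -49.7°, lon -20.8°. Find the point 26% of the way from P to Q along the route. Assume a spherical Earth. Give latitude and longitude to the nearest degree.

≈ lat -65°, lon 26°

Write both endpoints as unit vectors p₁, p₂ with components (cos φ cos λ, cos φ sin λ, sin φ).
The central angle between the endpoints is δ = arccos(p₁·p₂) ≈ 0.670 rad (38.4°).
Interpolate at f = 0.26 with slerp weights a = sin((1−f)δ)/sin δ ≈ 0.766, b = sin(fδ)/sin δ ≈ 0.279.
p = a·p₁ + b·p₂ ≈ (0.383, 0.184, -0.905); φ = arcsin(p_z) ≈ -64.88°, λ = atan2(p_y, p_x) ≈ 25.65°.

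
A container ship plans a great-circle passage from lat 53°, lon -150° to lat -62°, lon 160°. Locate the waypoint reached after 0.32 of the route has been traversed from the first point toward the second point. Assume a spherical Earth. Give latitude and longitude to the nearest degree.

Write both endpoints as unit vectors p₁, p₂ with components (cos φ cos λ, cos φ sin λ, sin φ).
The central angle between the endpoints is δ = arccos(p₁·p₂) ≈ 2.122 rad (121.6°).
Interpolate at f = 0.32 with slerp weights a = sin((1−f)δ)/sin δ ≈ 1.164, b = sin(fδ)/sin δ ≈ 0.737.
p = a·p₁ + b·p₂ ≈ (-0.932, -0.232, 0.279); φ = arcsin(p_z) ≈ 16.19°, λ = atan2(p_y, p_x) ≈ -166.02°.

≈ lat 16°, lon -166°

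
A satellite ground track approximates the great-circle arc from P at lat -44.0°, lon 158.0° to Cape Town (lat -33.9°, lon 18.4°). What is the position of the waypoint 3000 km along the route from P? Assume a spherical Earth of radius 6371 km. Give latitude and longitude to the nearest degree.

≈ lat -63°, lon 125°

Write both endpoints as unit vectors p₁, p₂ with components (cos φ cos λ, cos φ sin λ, sin φ).
The central angle between the endpoints is δ = arccos(p₁·p₂) ≈ 1.638 rad (93.9°). The total great-circle distance is δ·R ≈ 1.638 × 6371 ≈ 10436 km, so the target fraction is f = 3000/10436 ≈ 0.287.
Interpolate at f ≈ 0.287 with slerp weights a = sin((1−f)δ)/sin δ ≈ 0.922, b = sin(fδ)/sin δ ≈ 0.455.
p = a·p₁ + b·p₂ ≈ (-0.257, 0.368, -0.894); φ = arcsin(p_z) ≈ -63.37°, λ = atan2(p_y, p_x) ≈ 124.93°.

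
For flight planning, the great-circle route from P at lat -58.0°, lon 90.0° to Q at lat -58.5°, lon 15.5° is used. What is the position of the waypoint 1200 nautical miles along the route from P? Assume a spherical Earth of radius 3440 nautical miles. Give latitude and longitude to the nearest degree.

≈ lat -64°, lon 50°

The haversine formula gives a central angle δ ≈ 0.648 rad (37.1°) between the endpoints. The total great-circle distance is δ·R ≈ 0.648 × 3440 ≈ 2230 nmi, so the target fraction is f = 1200/2230 ≈ 0.538.
Interpolate at f ≈ 0.538 with slerp weights a = sin((1−f)δ)/sin δ ≈ 0.489, b = sin(fδ)/sin δ ≈ 0.566.
p = a·p₁ + b·p₂ ≈ (0.285, 0.338, -0.897); φ = arcsin(p_z) ≈ -63.76°, λ = atan2(p_y, p_x) ≈ 49.86°.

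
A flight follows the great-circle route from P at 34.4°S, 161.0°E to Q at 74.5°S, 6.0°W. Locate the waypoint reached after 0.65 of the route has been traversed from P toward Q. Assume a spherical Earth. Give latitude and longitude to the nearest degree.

Write both endpoints as unit vectors p₁, p₂ with components (cos φ cos λ, cos φ sin λ, sin φ).
The central angle between the endpoints is δ = arccos(p₁·p₂) ≈ 1.235 rad (70.8°).
Interpolate at f = 0.65 with slerp weights a = sin((1−f)δ)/sin δ ≈ 0.444, b = sin(fδ)/sin δ ≈ 0.762.
p = a·p₁ + b·p₂ ≈ (-0.144, 0.098, -0.985); φ = arcsin(p_z) ≈ -79.99°, λ = atan2(p_y, p_x) ≈ 145.73°.

≈ 80°S, 146°E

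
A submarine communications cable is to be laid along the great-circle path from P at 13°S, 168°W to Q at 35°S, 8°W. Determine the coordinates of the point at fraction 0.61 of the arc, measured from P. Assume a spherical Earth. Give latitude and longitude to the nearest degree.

Write both endpoints as unit vectors p₁, p₂ with components (cos φ cos λ, cos φ sin λ, sin φ).
The central angle between the endpoints is δ = arccos(p₁·p₂) ≈ 2.241 rad (128.4°).
Interpolate at f = 0.61 with slerp weights a = sin((1−f)δ)/sin δ ≈ 0.978, b = sin(fδ)/sin δ ≈ 1.249.
p = a·p₁ + b·p₂ ≈ (0.081, -0.341, -0.937); φ = arcsin(p_z) ≈ -69.50°, λ = atan2(p_y, p_x) ≈ -76.62°.

≈ 70°S, 77°W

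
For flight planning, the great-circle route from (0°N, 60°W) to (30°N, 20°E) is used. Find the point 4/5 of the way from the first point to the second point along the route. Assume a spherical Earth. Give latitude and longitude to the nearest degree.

The haversine formula gives a central angle δ ≈ 1.420 rad (81.4°) between the endpoints.
Interpolate at f = 4/5 with slerp weights a = sin((1−f)δ)/sin δ ≈ 0.283, b = sin(fδ)/sin δ ≈ 0.917.
p = a·p₁ + b·p₂ ≈ (0.888, 0.026, 0.459); φ = arcsin(p_z) ≈ 27.30°, λ = atan2(p_y, p_x) ≈ 1.70°.

≈ (27°N, 2°E)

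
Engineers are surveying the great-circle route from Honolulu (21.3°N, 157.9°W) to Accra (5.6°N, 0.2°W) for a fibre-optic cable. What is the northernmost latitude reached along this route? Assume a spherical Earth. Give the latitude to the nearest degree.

The great circle lies in the plane with unit normal n̂ = (p₁ × p₂)/|p₁ × p₂|.
Here n̂_z ≈ +0.619; the vertex latitude is φ_max = arccos|n̂_z| ≈ 51.8°.
Check via Clairaut: cos φ_max = |cos φ₁| · sin C = cos(21.3°)·sin(41.6°) ≈ 0.619, again giving ≈ 51.8°.

≈ 52°N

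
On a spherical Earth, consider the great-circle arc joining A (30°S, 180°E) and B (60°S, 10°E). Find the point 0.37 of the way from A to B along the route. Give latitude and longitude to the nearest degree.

≈ (63°S, 174°E)

From cos δ = sin φ₁ sin φ₂ + cos φ₁ cos φ₂ cos Δλ, the central angle is δ ≈ 1.564 rad (89.6°).
Interpolate at f = 0.37 with slerp weights a = sin((1−f)δ)/sin δ ≈ 0.834, b = sin(fδ)/sin δ ≈ 0.547.
p = a·p₁ + b·p₂ ≈ (-0.453, 0.047, -0.890); φ = arcsin(p_z) ≈ -62.93°, λ = atan2(p_y, p_x) ≈ 174.01°.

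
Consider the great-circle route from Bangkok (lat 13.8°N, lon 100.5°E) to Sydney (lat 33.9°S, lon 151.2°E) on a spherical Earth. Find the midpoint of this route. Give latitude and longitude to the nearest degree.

≈ lat 11°S, lon 124°E

Write both endpoints as unit vectors p₁, p₂ with components (cos φ cos λ, cos φ sin λ, sin φ).
The central angle between the endpoints is δ = arccos(p₁·p₂) ≈ 1.184 rad (67.8°).
Interpolate at f = 1/2 with slerp weights a = sin((1−f)δ)/sin δ ≈ 0.602, b = sin(fδ)/sin δ ≈ 0.602.
p = a·p₁ + b·p₂ ≈ (-0.545, 0.816, -0.192); φ = arcsin(p_z) ≈ -11.09°, λ = atan2(p_y, p_x) ≈ 123.72°.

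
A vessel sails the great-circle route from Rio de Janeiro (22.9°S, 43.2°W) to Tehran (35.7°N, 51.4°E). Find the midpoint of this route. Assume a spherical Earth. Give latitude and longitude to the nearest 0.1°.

Convert each endpoint to a unit vector on the sphere (x = cos φ cos λ, y = cos φ sin λ, z = sin φ).
The central angle between the endpoints is δ = arccos(p₁·p₂) ≈ 1.862 rad (106.7°).
Interpolate at f = 1/2 with slerp weights a = sin((1−f)δ)/sin δ ≈ 0.837, b = sin(fδ)/sin δ ≈ 0.837.
p = a·p₁ + b·p₂ ≈ (0.987, 0.003, 0.163); φ = arcsin(p_z) ≈ 9.37°, λ = atan2(p_y, p_x) ≈ 0.20°.

≈ (9.4°N, 0.2°E)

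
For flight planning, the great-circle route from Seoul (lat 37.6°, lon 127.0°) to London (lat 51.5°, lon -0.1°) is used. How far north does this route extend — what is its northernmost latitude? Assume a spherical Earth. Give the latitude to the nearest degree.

The great circle lies in the plane with unit normal n̂ = (p₁ × p₂)/|p₁ × p₂|.
Here n̂_z ≈ -0.400; the vertex latitude is φ_max = arccos|n̂_z| ≈ 66.4°.

≈ 66°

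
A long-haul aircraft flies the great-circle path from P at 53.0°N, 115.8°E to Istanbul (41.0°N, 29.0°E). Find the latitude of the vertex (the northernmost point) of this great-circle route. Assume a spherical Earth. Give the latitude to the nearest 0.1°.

The great circle lies in the plane with unit normal n̂ = (p₁ × p₂)/|p₁ × p₂|.
Here n̂_z ≈ -0.543; the vertex latitude is φ_max = arccos|n̂_z| ≈ 57.1°.

≈ 57.1°N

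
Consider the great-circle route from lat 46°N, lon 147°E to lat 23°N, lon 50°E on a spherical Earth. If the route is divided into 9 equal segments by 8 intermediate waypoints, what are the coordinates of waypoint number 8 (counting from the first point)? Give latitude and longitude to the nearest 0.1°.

≈ lat 29.0°N, lon 57.0°E

The haversine formula gives a central angle δ ≈ 1.366 rad (78.3°) between the endpoints.
Interpolate at f = 8/9 with slerp weights a = sin((1−f)δ)/sin δ ≈ 0.154, b = sin(fδ)/sin δ ≈ 0.957.
p = a·p₁ + b·p₂ ≈ (0.476, 0.733, 0.485); φ = arcsin(p_z) ≈ 29.02°, λ = atan2(p_y, p_x) ≈ 56.99°.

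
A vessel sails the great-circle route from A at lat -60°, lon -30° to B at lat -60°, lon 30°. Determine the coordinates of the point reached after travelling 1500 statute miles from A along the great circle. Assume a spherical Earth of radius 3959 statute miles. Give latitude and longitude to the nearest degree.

Convert each endpoint to a unit vector on the sphere (x = cos φ cos λ, y = cos φ sin λ, z = sin φ).
The central angle between the endpoints is δ = arccos(p₁·p₂) ≈ 0.505 rad (29.0°). The total great-circle distance is δ·R ≈ 0.505 × 3959 ≈ 2001 mi, so the target fraction is f = 1500/2001 ≈ 0.750.
Interpolate at f ≈ 0.750 with slerp weights a = sin((1−f)δ)/sin δ ≈ 0.261, b = sin(fδ)/sin δ ≈ 0.764.
p = a·p₁ + b·p₂ ≈ (0.444, 0.126, -0.887); φ = arcsin(p_z) ≈ -62.54°, λ = atan2(p_y, p_x) ≈ 15.84°.

≈ lat -63°, lon 16°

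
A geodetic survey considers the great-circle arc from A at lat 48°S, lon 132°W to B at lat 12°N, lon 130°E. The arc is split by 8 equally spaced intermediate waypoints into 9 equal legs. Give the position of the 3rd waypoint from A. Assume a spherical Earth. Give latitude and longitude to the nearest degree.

≈ lat 37°S, lon 177°W

Write both endpoints as unit vectors p₁, p₂ with components (cos φ cos λ, cos φ sin λ, sin φ).
The central angle between the endpoints is δ = arccos(p₁·p₂) ≈ 1.819 rad (104.2°).
Interpolate at f = 3/9 with slerp weights a = sin((1−f)δ)/sin δ ≈ 0.966, b = sin(fδ)/sin δ ≈ 0.588.
p = a·p₁ + b·p₂ ≈ (-0.802, -0.040, -0.596); φ = arcsin(p_z) ≈ -36.57°, λ = atan2(p_y, p_x) ≈ -177.15°.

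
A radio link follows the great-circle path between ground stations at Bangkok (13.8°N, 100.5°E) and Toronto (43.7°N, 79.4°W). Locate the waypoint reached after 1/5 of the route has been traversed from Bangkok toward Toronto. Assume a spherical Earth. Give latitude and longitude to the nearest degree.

≈ (38°N, 100°E)

From cos δ = sin φ₁ sin φ₂ + cos φ₁ cos φ₂ cos Δλ, the central angle is δ ≈ 2.138 rad (122.5°).
Interpolate at f = 1/5 with slerp weights a = sin((1−f)δ)/sin δ ≈ 1.174, b = sin(fδ)/sin δ ≈ 0.492.
p = a·p₁ + b·p₂ ≈ (-0.142, 0.772, 0.620); φ = arcsin(p_z) ≈ 38.30°, λ = atan2(p_y, p_x) ≈ 100.45°.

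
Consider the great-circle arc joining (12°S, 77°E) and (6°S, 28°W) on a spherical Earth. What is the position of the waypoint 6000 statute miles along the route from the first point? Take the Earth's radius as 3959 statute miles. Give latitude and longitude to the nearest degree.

From cos δ = sin φ₁ sin φ₂ + cos φ₁ cos φ₂ cos Δλ, the central angle is δ ≈ 1.803 rad (103.3°). The total great-circle distance is δ·R ≈ 1.803 × 3959 ≈ 7138 mi, so the target fraction is f = 6000/7138 ≈ 0.841.
Interpolate at f ≈ 0.841 with slerp weights a = sin((1−f)δ)/sin δ ≈ 0.291, b = sin(fδ)/sin δ ≈ 1.026.
p = a·p₁ + b·p₂ ≈ (0.965, -0.201, -0.168); φ = arcsin(p_z) ≈ -9.66°, λ = atan2(p_y, p_x) ≈ -11.79°.

≈ (10°S, 12°W)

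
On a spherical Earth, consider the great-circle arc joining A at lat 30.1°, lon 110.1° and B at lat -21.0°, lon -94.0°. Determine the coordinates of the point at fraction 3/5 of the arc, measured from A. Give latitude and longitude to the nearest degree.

≈ lat 13°, lon -148°

Write both endpoints as unit vectors p₁, p₂ with components (cos φ cos λ, cos φ sin λ, sin φ).
The central angle between the endpoints is δ = arccos(p₁·p₂) ≈ 2.731 rad (156.5°).
Interpolate at f = 3/5 with slerp weights a = sin((1−f)δ)/sin δ ≈ 2.226, b = sin(fδ)/sin δ ≈ 2.501.
p = a·p₁ + b·p₂ ≈ (-0.825, -0.521, 0.220); φ = arcsin(p_z) ≈ 12.70°, λ = atan2(p_y, p_x) ≈ -147.71°.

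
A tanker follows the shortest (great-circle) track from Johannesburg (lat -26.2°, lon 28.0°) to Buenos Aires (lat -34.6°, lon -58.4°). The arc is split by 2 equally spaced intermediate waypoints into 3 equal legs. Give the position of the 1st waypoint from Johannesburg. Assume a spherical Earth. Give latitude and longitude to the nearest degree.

From cos δ = sin φ₁ sin φ₂ + cos φ₁ cos φ₂ cos Δλ, the central angle is δ ≈ 1.269 rad (72.7°).
Interpolate at f = 1/3 with slerp weights a = sin((1−f)δ)/sin δ ≈ 0.784, b = sin(fδ)/sin δ ≈ 0.430.
p = a·p₁ + b·p₂ ≈ (0.807, 0.029, -0.590); φ = arcsin(p_z) ≈ -36.18°, λ = atan2(p_y, p_x) ≈ 2.05°.

≈ lat -36°, lon 2°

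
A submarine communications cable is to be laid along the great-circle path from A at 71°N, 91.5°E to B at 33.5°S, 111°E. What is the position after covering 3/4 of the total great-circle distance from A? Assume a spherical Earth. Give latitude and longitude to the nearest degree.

The haversine formula gives a central angle δ ≈ 1.840 rad (105.4°) between the endpoints.
Interpolate at f = 3/4 with slerp weights a = sin((1−f)δ)/sin δ ≈ 0.461, b = sin(fδ)/sin δ ≈ 1.019.
p = a·p₁ + b·p₂ ≈ (-0.308, 0.943, -0.127); φ = arcsin(p_z) ≈ -7.28°, λ = atan2(p_y, p_x) ≈ 108.11°.

≈ 7°S, 108°E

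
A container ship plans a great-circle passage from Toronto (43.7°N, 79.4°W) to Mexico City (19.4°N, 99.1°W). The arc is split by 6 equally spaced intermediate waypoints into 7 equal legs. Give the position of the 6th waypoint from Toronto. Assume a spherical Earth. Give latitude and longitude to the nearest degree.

Write both endpoints as unit vectors p₁, p₂ with components (cos φ cos λ, cos φ sin λ, sin φ).
The central angle between the endpoints is δ = arccos(p₁·p₂) ≈ 0.513 rad (29.4°).
Interpolate at f = 6/7 with slerp weights a = sin((1−f)δ)/sin δ ≈ 0.149, b = sin(fδ)/sin δ ≈ 0.867.
p = a·p₁ + b·p₂ ≈ (-0.110, -0.914, 0.391); φ = arcsin(p_z) ≈ 23.03°, λ = atan2(p_y, p_x) ≈ -96.84°.

≈ 23°N, 97°W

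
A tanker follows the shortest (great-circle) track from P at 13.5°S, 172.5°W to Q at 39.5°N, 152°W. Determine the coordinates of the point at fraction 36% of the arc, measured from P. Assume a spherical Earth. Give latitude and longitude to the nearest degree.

The haversine formula gives a central angle δ ≈ 0.983 rad (56.3°) between the endpoints.
Interpolate at f = 0.36 with slerp weights a = sin((1−f)δ)/sin δ ≈ 0.707, b = sin(fδ)/sin δ ≈ 0.416.
p = a·p₁ + b·p₂ ≈ (-0.965, -0.241, 0.100); φ = arcsin(p_z) ≈ 5.73°, λ = atan2(p_y, p_x) ≈ -166.01°.

≈ 6°N, 166°W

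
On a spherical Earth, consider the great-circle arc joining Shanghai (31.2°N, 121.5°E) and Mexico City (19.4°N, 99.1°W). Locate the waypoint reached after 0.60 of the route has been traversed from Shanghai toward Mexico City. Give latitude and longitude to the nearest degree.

Convert each endpoint to a unit vector on the sphere (x = cos φ cos λ, y = cos φ sin λ, z = sin φ).
The central angle between the endpoints is δ = arccos(p₁·p₂) ≈ 2.027 rad (116.1°).
Interpolate at f = 0.60 with slerp weights a = sin((1−f)δ)/sin δ ≈ 0.807, b = sin(fδ)/sin δ ≈ 1.045.
p = a·p₁ + b·p₂ ≈ (-0.517, -0.384, 0.765); φ = arcsin(p_z) ≈ 49.93°, λ = atan2(p_y, p_x) ≈ -143.38°.

≈ 50°N, 143°W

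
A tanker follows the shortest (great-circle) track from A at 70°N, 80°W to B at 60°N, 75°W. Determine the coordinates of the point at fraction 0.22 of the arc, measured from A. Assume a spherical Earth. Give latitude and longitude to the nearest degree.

Write both endpoints as unit vectors p₁, p₂ with components (cos φ cos λ, cos φ sin λ, sin φ).
The central angle between the endpoints is δ = arccos(p₁·p₂) ≈ 0.178 rad (10.2°).
Interpolate at f = 0.22 with slerp weights a = sin((1−f)δ)/sin δ ≈ 0.782, b = sin(fδ)/sin δ ≈ 0.221.
p = a·p₁ + b·p₂ ≈ (0.075, -0.370, 0.926); φ = arcsin(p_z) ≈ 67.82°, λ = atan2(p_y, p_x) ≈ -78.54°.

≈ 68°N, 79°W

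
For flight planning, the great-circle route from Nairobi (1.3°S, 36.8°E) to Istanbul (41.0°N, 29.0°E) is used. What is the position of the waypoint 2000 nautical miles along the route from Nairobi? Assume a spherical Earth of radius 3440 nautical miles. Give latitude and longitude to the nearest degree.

≈ 32°N, 31°E

Write both endpoints as unit vectors p₁, p₂ with components (cos φ cos λ, cos φ sin λ, sin φ).
The central angle between the endpoints is δ = arccos(p₁·p₂) ≈ 0.749 rad (42.9°). The total great-circle distance is δ·R ≈ 0.749 × 3440 ≈ 2575 nmi, so the target fraction is f = 2000/2575 ≈ 0.777.
Interpolate at f ≈ 0.777 with slerp weights a = sin((1−f)δ)/sin δ ≈ 0.245, b = sin(fδ)/sin δ ≈ 0.807.
p = a·p₁ + b·p₂ ≈ (0.728, 0.442, 0.524); φ = arcsin(p_z) ≈ 31.59°, λ = atan2(p_y, p_x) ≈ 31.23°.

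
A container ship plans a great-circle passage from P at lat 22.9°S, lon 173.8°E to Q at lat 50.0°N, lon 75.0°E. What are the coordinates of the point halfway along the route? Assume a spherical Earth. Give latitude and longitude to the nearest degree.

Write both endpoints as unit vectors p₁, p₂ with components (cos φ cos λ, cos φ sin λ, sin φ).
The central angle between the endpoints is δ = arccos(p₁·p₂) ≈ 1.970 rad (112.9°).
Interpolate at f = 1/2 with slerp weights a = sin((1−f)δ)/sin δ ≈ 0.904, b = sin(fδ)/sin δ ≈ 0.904.
p = a·p₁ + b·p₂ ≈ (-0.678, 0.651, 0.341); φ = arcsin(p_z) ≈ 19.93°, λ = atan2(p_y, p_x) ≈ 136.13°.

≈ lat 20°N, lon 136°E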